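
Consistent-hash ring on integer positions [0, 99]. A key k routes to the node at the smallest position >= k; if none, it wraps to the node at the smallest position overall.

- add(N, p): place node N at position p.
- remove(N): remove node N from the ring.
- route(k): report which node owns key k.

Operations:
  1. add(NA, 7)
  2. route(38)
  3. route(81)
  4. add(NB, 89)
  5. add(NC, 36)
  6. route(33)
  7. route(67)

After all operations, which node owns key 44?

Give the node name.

Op 1: add NA@7 -> ring=[7:NA]
Op 2: route key 38: none >= 38, wrap to smallest pos 7 -> NA
Op 3: route key 81: none >= 81, wrap to smallest pos 7 -> NA
Op 4: add NB@89 -> ring=[7:NA,89:NB]
Op 5: add NC@36 -> ring=[7:NA,36:NC,89:NB]
Op 6: route key 33: smallest pos >= 33 is 36 -> NC
Op 7: route key 67: smallest pos >= 67 is 89 -> NB
Final route key 44: smallest pos >= 44 is 89 -> NB

Answer: NB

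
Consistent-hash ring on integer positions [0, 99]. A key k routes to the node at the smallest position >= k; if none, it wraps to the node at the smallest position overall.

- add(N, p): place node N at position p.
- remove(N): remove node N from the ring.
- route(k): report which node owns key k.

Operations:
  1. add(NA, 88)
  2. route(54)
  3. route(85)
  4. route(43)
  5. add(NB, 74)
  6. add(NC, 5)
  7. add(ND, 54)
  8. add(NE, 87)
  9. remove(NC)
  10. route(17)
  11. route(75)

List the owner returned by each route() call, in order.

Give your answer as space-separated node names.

Op 1: add NA@88 -> ring=[88:NA]
Op 2: route key 54: smallest pos >= 54 is 88 -> NA
Op 3: route key 85: smallest pos >= 85 is 88 -> NA
Op 4: route key 43: smallest pos >= 43 is 88 -> NA
Op 5: add NB@74 -> ring=[74:NB,88:NA]
Op 6: add NC@5 -> ring=[5:NC,74:NB,88:NA]
Op 7: add ND@54 -> ring=[5:NC,54:ND,74:NB,88:NA]
Op 8: add NE@87 -> ring=[5:NC,54:ND,74:NB,87:NE,88:NA]
Op 9: remove NC -> ring=[54:ND,74:NB,87:NE,88:NA]
Op 10: route key 17: smallest pos >= 17 is 54 -> ND
Op 11: route key 75: smallest pos >= 75 is 87 -> NE

Answer: NA NA NA ND NE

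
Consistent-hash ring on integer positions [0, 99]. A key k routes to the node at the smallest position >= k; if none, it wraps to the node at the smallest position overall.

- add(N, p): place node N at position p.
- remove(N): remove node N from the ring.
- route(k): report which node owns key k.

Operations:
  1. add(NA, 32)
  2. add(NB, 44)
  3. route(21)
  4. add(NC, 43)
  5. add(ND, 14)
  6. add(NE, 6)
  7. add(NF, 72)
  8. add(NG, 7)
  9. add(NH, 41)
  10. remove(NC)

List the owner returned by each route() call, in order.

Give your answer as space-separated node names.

Op 1: add NA@32 -> ring=[32:NA]
Op 2: add NB@44 -> ring=[32:NA,44:NB]
Op 3: route key 21: smallest pos >= 21 is 32 -> NA
Op 4: add NC@43 -> ring=[32:NA,43:NC,44:NB]
Op 5: add ND@14 -> ring=[14:ND,32:NA,43:NC,44:NB]
Op 6: add NE@6 -> ring=[6:NE,14:ND,32:NA,43:NC,44:NB]
Op 7: add NF@72 -> ring=[6:NE,14:ND,32:NA,43:NC,44:NB,72:NF]
Op 8: add NG@7 -> ring=[6:NE,7:NG,14:ND,32:NA,43:NC,44:NB,72:NF]
Op 9: add NH@41 -> ring=[6:NE,7:NG,14:ND,32:NA,41:NH,43:NC,44:NB,72:NF]
Op 10: remove NC -> ring=[6:NE,7:NG,14:ND,32:NA,41:NH,44:NB,72:NF]

Answer: NA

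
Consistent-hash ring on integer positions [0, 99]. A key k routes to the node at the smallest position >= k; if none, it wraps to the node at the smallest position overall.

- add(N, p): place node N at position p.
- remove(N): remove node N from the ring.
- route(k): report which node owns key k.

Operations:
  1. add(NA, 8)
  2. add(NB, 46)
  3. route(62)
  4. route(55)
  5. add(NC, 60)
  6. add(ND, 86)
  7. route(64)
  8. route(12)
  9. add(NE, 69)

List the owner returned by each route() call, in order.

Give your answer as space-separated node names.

Answer: NA NA ND NB

Derivation:
Op 1: add NA@8 -> ring=[8:NA]
Op 2: add NB@46 -> ring=[8:NA,46:NB]
Op 3: route key 62: none >= 62, wrap to smallest pos 8 -> NA
Op 4: route key 55: none >= 55, wrap to smallest pos 8 -> NA
Op 5: add NC@60 -> ring=[8:NA,46:NB,60:NC]
Op 6: add ND@86 -> ring=[8:NA,46:NB,60:NC,86:ND]
Op 7: route key 64: smallest pos >= 64 is 86 -> ND
Op 8: route key 12: smallest pos >= 12 is 46 -> NB
Op 9: add NE@69 -> ring=[8:NA,46:NB,60:NC,69:NE,86:ND]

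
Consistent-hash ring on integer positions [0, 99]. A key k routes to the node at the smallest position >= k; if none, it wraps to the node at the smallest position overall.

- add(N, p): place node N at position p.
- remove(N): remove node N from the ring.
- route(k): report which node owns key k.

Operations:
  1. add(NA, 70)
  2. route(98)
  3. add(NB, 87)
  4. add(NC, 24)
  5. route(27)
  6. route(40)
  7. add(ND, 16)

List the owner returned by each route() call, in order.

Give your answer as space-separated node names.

Answer: NA NA NA

Derivation:
Op 1: add NA@70 -> ring=[70:NA]
Op 2: route key 98: none >= 98, wrap to smallest pos 70 -> NA
Op 3: add NB@87 -> ring=[70:NA,87:NB]
Op 4: add NC@24 -> ring=[24:NC,70:NA,87:NB]
Op 5: route key 27: smallest pos >= 27 is 70 -> NA
Op 6: route key 40: smallest pos >= 40 is 70 -> NA
Op 7: add ND@16 -> ring=[16:ND,24:NC,70:NA,87:NB]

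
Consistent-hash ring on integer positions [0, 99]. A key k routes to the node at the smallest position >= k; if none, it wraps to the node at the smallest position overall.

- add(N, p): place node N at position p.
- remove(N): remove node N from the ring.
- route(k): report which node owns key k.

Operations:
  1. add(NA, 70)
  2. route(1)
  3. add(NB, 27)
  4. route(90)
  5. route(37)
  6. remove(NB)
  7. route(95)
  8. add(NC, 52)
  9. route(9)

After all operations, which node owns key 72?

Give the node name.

Op 1: add NA@70 -> ring=[70:NA]
Op 2: route key 1: smallest pos >= 1 is 70 -> NA
Op 3: add NB@27 -> ring=[27:NB,70:NA]
Op 4: route key 90: none >= 90, wrap to smallest pos 27 -> NB
Op 5: route key 37: smallest pos >= 37 is 70 -> NA
Op 6: remove NB -> ring=[70:NA]
Op 7: route key 95: none >= 95, wrap to smallest pos 70 -> NA
Op 8: add NC@52 -> ring=[52:NC,70:NA]
Op 9: route key 9: smallest pos >= 9 is 52 -> NC
Final route key 72: none >= 72, wrap to smallest pos 52 -> NC

Answer: NC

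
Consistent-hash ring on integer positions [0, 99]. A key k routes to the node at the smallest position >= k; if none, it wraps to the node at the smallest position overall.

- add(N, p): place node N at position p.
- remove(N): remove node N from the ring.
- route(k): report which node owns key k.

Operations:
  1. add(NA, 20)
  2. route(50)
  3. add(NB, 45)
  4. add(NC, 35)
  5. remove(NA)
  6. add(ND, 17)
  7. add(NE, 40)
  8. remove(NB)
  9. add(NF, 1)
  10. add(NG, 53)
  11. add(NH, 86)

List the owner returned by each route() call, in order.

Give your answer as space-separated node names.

Op 1: add NA@20 -> ring=[20:NA]
Op 2: route key 50: none >= 50, wrap to smallest pos 20 -> NA
Op 3: add NB@45 -> ring=[20:NA,45:NB]
Op 4: add NC@35 -> ring=[20:NA,35:NC,45:NB]
Op 5: remove NA -> ring=[35:NC,45:NB]
Op 6: add ND@17 -> ring=[17:ND,35:NC,45:NB]
Op 7: add NE@40 -> ring=[17:ND,35:NC,40:NE,45:NB]
Op 8: remove NB -> ring=[17:ND,35:NC,40:NE]
Op 9: add NF@1 -> ring=[1:NF,17:ND,35:NC,40:NE]
Op 10: add NG@53 -> ring=[1:NF,17:ND,35:NC,40:NE,53:NG]
Op 11: add NH@86 -> ring=[1:NF,17:ND,35:NC,40:NE,53:NG,86:NH]

Answer: NA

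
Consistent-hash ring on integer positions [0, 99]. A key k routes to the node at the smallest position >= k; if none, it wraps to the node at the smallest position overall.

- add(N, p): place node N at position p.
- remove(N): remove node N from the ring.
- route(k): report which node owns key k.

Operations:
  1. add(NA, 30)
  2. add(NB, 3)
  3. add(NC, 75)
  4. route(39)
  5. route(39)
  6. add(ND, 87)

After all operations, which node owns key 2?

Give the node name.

Op 1: add NA@30 -> ring=[30:NA]
Op 2: add NB@3 -> ring=[3:NB,30:NA]
Op 3: add NC@75 -> ring=[3:NB,30:NA,75:NC]
Op 4: route key 39: smallest pos >= 39 is 75 -> NC
Op 5: route key 39: smallest pos >= 39 is 75 -> NC
Op 6: add ND@87 -> ring=[3:NB,30:NA,75:NC,87:ND]
Final route key 2: smallest pos >= 2 is 3 -> NB

Answer: NB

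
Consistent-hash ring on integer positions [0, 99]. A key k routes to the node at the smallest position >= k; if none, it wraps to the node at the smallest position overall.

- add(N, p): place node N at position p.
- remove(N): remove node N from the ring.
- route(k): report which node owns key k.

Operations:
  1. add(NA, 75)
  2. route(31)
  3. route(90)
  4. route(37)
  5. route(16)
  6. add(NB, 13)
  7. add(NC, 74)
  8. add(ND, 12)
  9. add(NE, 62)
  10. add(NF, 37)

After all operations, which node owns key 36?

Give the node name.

Op 1: add NA@75 -> ring=[75:NA]
Op 2: route key 31: smallest pos >= 31 is 75 -> NA
Op 3: route key 90: none >= 90, wrap to smallest pos 75 -> NA
Op 4: route key 37: smallest pos >= 37 is 75 -> NA
Op 5: route key 16: smallest pos >= 16 is 75 -> NA
Op 6: add NB@13 -> ring=[13:NB,75:NA]
Op 7: add NC@74 -> ring=[13:NB,74:NC,75:NA]
Op 8: add ND@12 -> ring=[12:ND,13:NB,74:NC,75:NA]
Op 9: add NE@62 -> ring=[12:ND,13:NB,62:NE,74:NC,75:NA]
Op 10: add NF@37 -> ring=[12:ND,13:NB,37:NF,62:NE,74:NC,75:NA]
Final route key 36: smallest pos >= 36 is 37 -> NF

Answer: NF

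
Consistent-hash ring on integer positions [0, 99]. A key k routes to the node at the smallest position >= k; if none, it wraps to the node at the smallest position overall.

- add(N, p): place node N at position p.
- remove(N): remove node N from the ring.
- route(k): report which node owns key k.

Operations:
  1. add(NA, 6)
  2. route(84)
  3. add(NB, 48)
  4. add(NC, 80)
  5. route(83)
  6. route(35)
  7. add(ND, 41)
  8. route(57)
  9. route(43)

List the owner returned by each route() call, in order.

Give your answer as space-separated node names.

Answer: NA NA NB NC NB

Derivation:
Op 1: add NA@6 -> ring=[6:NA]
Op 2: route key 84: none >= 84, wrap to smallest pos 6 -> NA
Op 3: add NB@48 -> ring=[6:NA,48:NB]
Op 4: add NC@80 -> ring=[6:NA,48:NB,80:NC]
Op 5: route key 83: none >= 83, wrap to smallest pos 6 -> NA
Op 6: route key 35: smallest pos >= 35 is 48 -> NB
Op 7: add ND@41 -> ring=[6:NA,41:ND,48:NB,80:NC]
Op 8: route key 57: smallest pos >= 57 is 80 -> NC
Op 9: route key 43: smallest pos >= 43 is 48 -> NB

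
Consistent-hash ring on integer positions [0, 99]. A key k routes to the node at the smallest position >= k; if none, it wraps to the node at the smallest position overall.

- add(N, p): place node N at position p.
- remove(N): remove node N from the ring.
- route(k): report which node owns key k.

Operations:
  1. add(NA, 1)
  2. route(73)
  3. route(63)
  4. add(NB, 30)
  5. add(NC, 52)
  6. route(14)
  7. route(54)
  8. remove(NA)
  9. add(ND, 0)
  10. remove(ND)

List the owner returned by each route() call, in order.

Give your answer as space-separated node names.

Op 1: add NA@1 -> ring=[1:NA]
Op 2: route key 73: none >= 73, wrap to smallest pos 1 -> NA
Op 3: route key 63: none >= 63, wrap to smallest pos 1 -> NA
Op 4: add NB@30 -> ring=[1:NA,30:NB]
Op 5: add NC@52 -> ring=[1:NA,30:NB,52:NC]
Op 6: route key 14: smallest pos >= 14 is 30 -> NB
Op 7: route key 54: none >= 54, wrap to smallest pos 1 -> NA
Op 8: remove NA -> ring=[30:NB,52:NC]
Op 9: add ND@0 -> ring=[0:ND,30:NB,52:NC]
Op 10: remove ND -> ring=[30:NB,52:NC]

Answer: NA NA NB NA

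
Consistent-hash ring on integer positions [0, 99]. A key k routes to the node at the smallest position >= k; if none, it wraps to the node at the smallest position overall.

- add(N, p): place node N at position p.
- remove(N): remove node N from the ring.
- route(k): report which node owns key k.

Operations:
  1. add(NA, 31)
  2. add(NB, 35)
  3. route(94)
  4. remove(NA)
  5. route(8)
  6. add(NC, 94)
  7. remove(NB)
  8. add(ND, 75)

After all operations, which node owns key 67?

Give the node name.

Answer: ND

Derivation:
Op 1: add NA@31 -> ring=[31:NA]
Op 2: add NB@35 -> ring=[31:NA,35:NB]
Op 3: route key 94: none >= 94, wrap to smallest pos 31 -> NA
Op 4: remove NA -> ring=[35:NB]
Op 5: route key 8: smallest pos >= 8 is 35 -> NB
Op 6: add NC@94 -> ring=[35:NB,94:NC]
Op 7: remove NB -> ring=[94:NC]
Op 8: add ND@75 -> ring=[75:ND,94:NC]
Final route key 67: smallest pos >= 67 is 75 -> ND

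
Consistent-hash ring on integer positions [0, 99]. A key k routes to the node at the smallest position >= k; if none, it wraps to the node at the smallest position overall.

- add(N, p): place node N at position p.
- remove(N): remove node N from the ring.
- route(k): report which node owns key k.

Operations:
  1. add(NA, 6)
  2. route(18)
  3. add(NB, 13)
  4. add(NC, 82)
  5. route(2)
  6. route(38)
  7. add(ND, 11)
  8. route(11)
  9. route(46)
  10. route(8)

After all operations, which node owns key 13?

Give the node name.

Answer: NB

Derivation:
Op 1: add NA@6 -> ring=[6:NA]
Op 2: route key 18: none >= 18, wrap to smallest pos 6 -> NA
Op 3: add NB@13 -> ring=[6:NA,13:NB]
Op 4: add NC@82 -> ring=[6:NA,13:NB,82:NC]
Op 5: route key 2: smallest pos >= 2 is 6 -> NA
Op 6: route key 38: smallest pos >= 38 is 82 -> NC
Op 7: add ND@11 -> ring=[6:NA,11:ND,13:NB,82:NC]
Op 8: route key 11: smallest pos >= 11 is 11 -> ND
Op 9: route key 46: smallest pos >= 46 is 82 -> NC
Op 10: route key 8: smallest pos >= 8 is 11 -> ND
Final route key 13: smallest pos >= 13 is 13 -> NB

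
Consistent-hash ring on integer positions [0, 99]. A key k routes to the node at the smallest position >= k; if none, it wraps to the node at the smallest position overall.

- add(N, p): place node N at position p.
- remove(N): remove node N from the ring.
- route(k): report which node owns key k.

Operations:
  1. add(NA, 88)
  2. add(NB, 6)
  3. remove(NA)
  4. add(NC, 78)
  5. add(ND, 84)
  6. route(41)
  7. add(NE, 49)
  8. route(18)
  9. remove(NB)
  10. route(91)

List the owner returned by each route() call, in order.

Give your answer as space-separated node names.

Op 1: add NA@88 -> ring=[88:NA]
Op 2: add NB@6 -> ring=[6:NB,88:NA]
Op 3: remove NA -> ring=[6:NB]
Op 4: add NC@78 -> ring=[6:NB,78:NC]
Op 5: add ND@84 -> ring=[6:NB,78:NC,84:ND]
Op 6: route key 41: smallest pos >= 41 is 78 -> NC
Op 7: add NE@49 -> ring=[6:NB,49:NE,78:NC,84:ND]
Op 8: route key 18: smallest pos >= 18 is 49 -> NE
Op 9: remove NB -> ring=[49:NE,78:NC,84:ND]
Op 10: route key 91: none >= 91, wrap to smallest pos 49 -> NE

Answer: NC NE NE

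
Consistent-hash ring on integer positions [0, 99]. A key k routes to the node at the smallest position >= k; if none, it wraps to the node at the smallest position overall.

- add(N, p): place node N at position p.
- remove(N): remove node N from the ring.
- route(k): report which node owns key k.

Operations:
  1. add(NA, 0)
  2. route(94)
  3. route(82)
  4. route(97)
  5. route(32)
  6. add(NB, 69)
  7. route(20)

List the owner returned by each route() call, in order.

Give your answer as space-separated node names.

Op 1: add NA@0 -> ring=[0:NA]
Op 2: route key 94: none >= 94, wrap to smallest pos 0 -> NA
Op 3: route key 82: none >= 82, wrap to smallest pos 0 -> NA
Op 4: route key 97: none >= 97, wrap to smallest pos 0 -> NA
Op 5: route key 32: none >= 32, wrap to smallest pos 0 -> NA
Op 6: add NB@69 -> ring=[0:NA,69:NB]
Op 7: route key 20: smallest pos >= 20 is 69 -> NB

Answer: NA NA NA NA NB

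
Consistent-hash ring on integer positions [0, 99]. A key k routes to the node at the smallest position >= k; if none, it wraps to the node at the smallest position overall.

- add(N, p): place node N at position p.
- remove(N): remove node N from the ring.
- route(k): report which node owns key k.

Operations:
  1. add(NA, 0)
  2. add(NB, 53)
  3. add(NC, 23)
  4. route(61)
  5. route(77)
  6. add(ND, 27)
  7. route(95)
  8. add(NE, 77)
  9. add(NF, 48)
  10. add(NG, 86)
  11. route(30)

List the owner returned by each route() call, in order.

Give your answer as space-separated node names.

Op 1: add NA@0 -> ring=[0:NA]
Op 2: add NB@53 -> ring=[0:NA,53:NB]
Op 3: add NC@23 -> ring=[0:NA,23:NC,53:NB]
Op 4: route key 61: none >= 61, wrap to smallest pos 0 -> NA
Op 5: route key 77: none >= 77, wrap to smallest pos 0 -> NA
Op 6: add ND@27 -> ring=[0:NA,23:NC,27:ND,53:NB]
Op 7: route key 95: none >= 95, wrap to smallest pos 0 -> NA
Op 8: add NE@77 -> ring=[0:NA,23:NC,27:ND,53:NB,77:NE]
Op 9: add NF@48 -> ring=[0:NA,23:NC,27:ND,48:NF,53:NB,77:NE]
Op 10: add NG@86 -> ring=[0:NA,23:NC,27:ND,48:NF,53:NB,77:NE,86:NG]
Op 11: route key 30: smallest pos >= 30 is 48 -> NF

Answer: NA NA NA NF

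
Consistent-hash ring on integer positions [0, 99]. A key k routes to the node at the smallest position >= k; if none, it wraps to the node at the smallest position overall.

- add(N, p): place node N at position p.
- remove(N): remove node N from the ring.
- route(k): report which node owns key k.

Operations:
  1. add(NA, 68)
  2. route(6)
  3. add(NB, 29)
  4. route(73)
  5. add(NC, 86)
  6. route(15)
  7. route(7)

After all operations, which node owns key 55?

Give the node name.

Answer: NA

Derivation:
Op 1: add NA@68 -> ring=[68:NA]
Op 2: route key 6: smallest pos >= 6 is 68 -> NA
Op 3: add NB@29 -> ring=[29:NB,68:NA]
Op 4: route key 73: none >= 73, wrap to smallest pos 29 -> NB
Op 5: add NC@86 -> ring=[29:NB,68:NA,86:NC]
Op 6: route key 15: smallest pos >= 15 is 29 -> NB
Op 7: route key 7: smallest pos >= 7 is 29 -> NB
Final route key 55: smallest pos >= 55 is 68 -> NA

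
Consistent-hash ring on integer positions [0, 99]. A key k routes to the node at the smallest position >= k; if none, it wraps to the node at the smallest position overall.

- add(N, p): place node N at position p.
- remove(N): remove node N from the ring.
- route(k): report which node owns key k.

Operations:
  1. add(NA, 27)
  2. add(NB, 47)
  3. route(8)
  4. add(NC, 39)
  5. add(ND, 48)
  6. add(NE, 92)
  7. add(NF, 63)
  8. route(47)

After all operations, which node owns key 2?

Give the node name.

Op 1: add NA@27 -> ring=[27:NA]
Op 2: add NB@47 -> ring=[27:NA,47:NB]
Op 3: route key 8: smallest pos >= 8 is 27 -> NA
Op 4: add NC@39 -> ring=[27:NA,39:NC,47:NB]
Op 5: add ND@48 -> ring=[27:NA,39:NC,47:NB,48:ND]
Op 6: add NE@92 -> ring=[27:NA,39:NC,47:NB,48:ND,92:NE]
Op 7: add NF@63 -> ring=[27:NA,39:NC,47:NB,48:ND,63:NF,92:NE]
Op 8: route key 47: smallest pos >= 47 is 47 -> NB
Final route key 2: smallest pos >= 2 is 27 -> NA

Answer: NA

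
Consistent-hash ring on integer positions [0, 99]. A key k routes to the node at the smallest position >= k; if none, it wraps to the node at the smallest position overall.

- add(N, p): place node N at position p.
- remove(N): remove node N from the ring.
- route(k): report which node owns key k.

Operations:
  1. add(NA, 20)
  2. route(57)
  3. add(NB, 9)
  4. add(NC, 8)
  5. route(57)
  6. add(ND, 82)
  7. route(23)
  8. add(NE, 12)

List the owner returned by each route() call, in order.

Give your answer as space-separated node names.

Op 1: add NA@20 -> ring=[20:NA]
Op 2: route key 57: none >= 57, wrap to smallest pos 20 -> NA
Op 3: add NB@9 -> ring=[9:NB,20:NA]
Op 4: add NC@8 -> ring=[8:NC,9:NB,20:NA]
Op 5: route key 57: none >= 57, wrap to smallest pos 8 -> NC
Op 6: add ND@82 -> ring=[8:NC,9:NB,20:NA,82:ND]
Op 7: route key 23: smallest pos >= 23 is 82 -> ND
Op 8: add NE@12 -> ring=[8:NC,9:NB,12:NE,20:NA,82:ND]

Answer: NA NC ND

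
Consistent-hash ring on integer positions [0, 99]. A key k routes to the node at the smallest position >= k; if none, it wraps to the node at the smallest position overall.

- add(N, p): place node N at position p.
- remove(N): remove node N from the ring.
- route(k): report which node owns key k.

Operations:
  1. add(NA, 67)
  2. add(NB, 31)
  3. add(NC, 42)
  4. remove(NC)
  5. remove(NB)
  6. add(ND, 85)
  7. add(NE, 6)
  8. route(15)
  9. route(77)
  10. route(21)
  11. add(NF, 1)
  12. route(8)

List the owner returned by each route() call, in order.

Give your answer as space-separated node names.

Answer: NA ND NA NA

Derivation:
Op 1: add NA@67 -> ring=[67:NA]
Op 2: add NB@31 -> ring=[31:NB,67:NA]
Op 3: add NC@42 -> ring=[31:NB,42:NC,67:NA]
Op 4: remove NC -> ring=[31:NB,67:NA]
Op 5: remove NB -> ring=[67:NA]
Op 6: add ND@85 -> ring=[67:NA,85:ND]
Op 7: add NE@6 -> ring=[6:NE,67:NA,85:ND]
Op 8: route key 15: smallest pos >= 15 is 67 -> NA
Op 9: route key 77: smallest pos >= 77 is 85 -> ND
Op 10: route key 21: smallest pos >= 21 is 67 -> NA
Op 11: add NF@1 -> ring=[1:NF,6:NE,67:NA,85:ND]
Op 12: route key 8: smallest pos >= 8 is 67 -> NA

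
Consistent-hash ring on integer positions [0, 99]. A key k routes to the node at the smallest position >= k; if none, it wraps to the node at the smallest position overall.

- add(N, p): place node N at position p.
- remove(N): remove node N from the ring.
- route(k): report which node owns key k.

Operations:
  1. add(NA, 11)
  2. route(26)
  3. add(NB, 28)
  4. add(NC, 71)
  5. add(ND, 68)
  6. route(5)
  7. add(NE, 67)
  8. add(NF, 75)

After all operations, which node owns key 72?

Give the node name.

Answer: NF

Derivation:
Op 1: add NA@11 -> ring=[11:NA]
Op 2: route key 26: none >= 26, wrap to smallest pos 11 -> NA
Op 3: add NB@28 -> ring=[11:NA,28:NB]
Op 4: add NC@71 -> ring=[11:NA,28:NB,71:NC]
Op 5: add ND@68 -> ring=[11:NA,28:NB,68:ND,71:NC]
Op 6: route key 5: smallest pos >= 5 is 11 -> NA
Op 7: add NE@67 -> ring=[11:NA,28:NB,67:NE,68:ND,71:NC]
Op 8: add NF@75 -> ring=[11:NA,28:NB,67:NE,68:ND,71:NC,75:NF]
Final route key 72: smallest pos >= 72 is 75 -> NF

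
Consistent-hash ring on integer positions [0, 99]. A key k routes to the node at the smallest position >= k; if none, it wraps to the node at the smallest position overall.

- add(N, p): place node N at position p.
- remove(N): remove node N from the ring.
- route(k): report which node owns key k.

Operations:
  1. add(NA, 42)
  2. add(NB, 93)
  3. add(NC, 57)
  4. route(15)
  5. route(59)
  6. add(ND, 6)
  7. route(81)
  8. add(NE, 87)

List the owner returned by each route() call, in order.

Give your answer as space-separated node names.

Answer: NA NB NB

Derivation:
Op 1: add NA@42 -> ring=[42:NA]
Op 2: add NB@93 -> ring=[42:NA,93:NB]
Op 3: add NC@57 -> ring=[42:NA,57:NC,93:NB]
Op 4: route key 15: smallest pos >= 15 is 42 -> NA
Op 5: route key 59: smallest pos >= 59 is 93 -> NB
Op 6: add ND@6 -> ring=[6:ND,42:NA,57:NC,93:NB]
Op 7: route key 81: smallest pos >= 81 is 93 -> NB
Op 8: add NE@87 -> ring=[6:ND,42:NA,57:NC,87:NE,93:NB]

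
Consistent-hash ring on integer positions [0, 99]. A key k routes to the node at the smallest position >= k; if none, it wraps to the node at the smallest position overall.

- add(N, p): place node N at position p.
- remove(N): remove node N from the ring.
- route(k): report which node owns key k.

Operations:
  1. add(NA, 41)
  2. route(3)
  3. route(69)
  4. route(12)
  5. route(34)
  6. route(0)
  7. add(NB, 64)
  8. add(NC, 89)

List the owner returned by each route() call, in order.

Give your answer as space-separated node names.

Op 1: add NA@41 -> ring=[41:NA]
Op 2: route key 3: smallest pos >= 3 is 41 -> NA
Op 3: route key 69: none >= 69, wrap to smallest pos 41 -> NA
Op 4: route key 12: smallest pos >= 12 is 41 -> NA
Op 5: route key 34: smallest pos >= 34 is 41 -> NA
Op 6: route key 0: smallest pos >= 0 is 41 -> NA
Op 7: add NB@64 -> ring=[41:NA,64:NB]
Op 8: add NC@89 -> ring=[41:NA,64:NB,89:NC]

Answer: NA NA NA NA NA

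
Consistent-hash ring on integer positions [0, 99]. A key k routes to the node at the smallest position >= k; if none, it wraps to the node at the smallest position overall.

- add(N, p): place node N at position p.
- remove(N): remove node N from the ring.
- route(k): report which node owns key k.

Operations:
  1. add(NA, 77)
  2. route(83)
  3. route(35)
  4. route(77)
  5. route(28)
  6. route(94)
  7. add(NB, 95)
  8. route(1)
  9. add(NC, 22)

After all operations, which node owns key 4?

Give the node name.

Op 1: add NA@77 -> ring=[77:NA]
Op 2: route key 83: none >= 83, wrap to smallest pos 77 -> NA
Op 3: route key 35: smallest pos >= 35 is 77 -> NA
Op 4: route key 77: smallest pos >= 77 is 77 -> NA
Op 5: route key 28: smallest pos >= 28 is 77 -> NA
Op 6: route key 94: none >= 94, wrap to smallest pos 77 -> NA
Op 7: add NB@95 -> ring=[77:NA,95:NB]
Op 8: route key 1: smallest pos >= 1 is 77 -> NA
Op 9: add NC@22 -> ring=[22:NC,77:NA,95:NB]
Final route key 4: smallest pos >= 4 is 22 -> NC

Answer: NC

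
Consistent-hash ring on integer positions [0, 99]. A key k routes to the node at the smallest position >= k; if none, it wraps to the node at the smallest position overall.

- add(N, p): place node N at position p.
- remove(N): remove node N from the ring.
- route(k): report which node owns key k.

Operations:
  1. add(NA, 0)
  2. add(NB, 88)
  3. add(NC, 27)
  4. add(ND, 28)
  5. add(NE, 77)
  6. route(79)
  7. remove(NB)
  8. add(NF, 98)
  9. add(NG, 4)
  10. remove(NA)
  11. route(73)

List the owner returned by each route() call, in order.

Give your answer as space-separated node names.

Answer: NB NE

Derivation:
Op 1: add NA@0 -> ring=[0:NA]
Op 2: add NB@88 -> ring=[0:NA,88:NB]
Op 3: add NC@27 -> ring=[0:NA,27:NC,88:NB]
Op 4: add ND@28 -> ring=[0:NA,27:NC,28:ND,88:NB]
Op 5: add NE@77 -> ring=[0:NA,27:NC,28:ND,77:NE,88:NB]
Op 6: route key 79: smallest pos >= 79 is 88 -> NB
Op 7: remove NB -> ring=[0:NA,27:NC,28:ND,77:NE]
Op 8: add NF@98 -> ring=[0:NA,27:NC,28:ND,77:NE,98:NF]
Op 9: add NG@4 -> ring=[0:NA,4:NG,27:NC,28:ND,77:NE,98:NF]
Op 10: remove NA -> ring=[4:NG,27:NC,28:ND,77:NE,98:NF]
Op 11: route key 73: smallest pos >= 73 is 77 -> NE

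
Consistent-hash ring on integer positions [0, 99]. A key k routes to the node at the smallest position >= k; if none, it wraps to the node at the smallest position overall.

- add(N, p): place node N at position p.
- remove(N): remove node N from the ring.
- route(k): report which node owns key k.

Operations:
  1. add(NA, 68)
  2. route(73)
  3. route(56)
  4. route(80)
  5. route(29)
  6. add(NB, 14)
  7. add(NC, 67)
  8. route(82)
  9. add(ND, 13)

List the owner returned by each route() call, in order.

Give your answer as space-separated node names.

Op 1: add NA@68 -> ring=[68:NA]
Op 2: route key 73: none >= 73, wrap to smallest pos 68 -> NA
Op 3: route key 56: smallest pos >= 56 is 68 -> NA
Op 4: route key 80: none >= 80, wrap to smallest pos 68 -> NA
Op 5: route key 29: smallest pos >= 29 is 68 -> NA
Op 6: add NB@14 -> ring=[14:NB,68:NA]
Op 7: add NC@67 -> ring=[14:NB,67:NC,68:NA]
Op 8: route key 82: none >= 82, wrap to smallest pos 14 -> NB
Op 9: add ND@13 -> ring=[13:ND,14:NB,67:NC,68:NA]

Answer: NA NA NA NA NB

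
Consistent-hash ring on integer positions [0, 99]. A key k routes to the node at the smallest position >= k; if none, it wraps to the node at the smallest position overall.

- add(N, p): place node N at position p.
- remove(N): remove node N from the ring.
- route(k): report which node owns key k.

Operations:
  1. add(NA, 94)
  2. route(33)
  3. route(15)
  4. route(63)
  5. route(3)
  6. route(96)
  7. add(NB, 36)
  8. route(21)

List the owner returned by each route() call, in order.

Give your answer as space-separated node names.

Answer: NA NA NA NA NA NB

Derivation:
Op 1: add NA@94 -> ring=[94:NA]
Op 2: route key 33: smallest pos >= 33 is 94 -> NA
Op 3: route key 15: smallest pos >= 15 is 94 -> NA
Op 4: route key 63: smallest pos >= 63 is 94 -> NA
Op 5: route key 3: smallest pos >= 3 is 94 -> NA
Op 6: route key 96: none >= 96, wrap to smallest pos 94 -> NA
Op 7: add NB@36 -> ring=[36:NB,94:NA]
Op 8: route key 21: smallest pos >= 21 is 36 -> NB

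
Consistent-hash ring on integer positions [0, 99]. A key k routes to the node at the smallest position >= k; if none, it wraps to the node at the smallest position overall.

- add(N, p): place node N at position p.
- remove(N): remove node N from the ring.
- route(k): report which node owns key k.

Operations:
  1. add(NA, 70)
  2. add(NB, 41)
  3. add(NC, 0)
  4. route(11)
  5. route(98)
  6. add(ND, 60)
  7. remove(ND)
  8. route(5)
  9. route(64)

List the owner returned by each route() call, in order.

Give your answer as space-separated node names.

Answer: NB NC NB NA

Derivation:
Op 1: add NA@70 -> ring=[70:NA]
Op 2: add NB@41 -> ring=[41:NB,70:NA]
Op 3: add NC@0 -> ring=[0:NC,41:NB,70:NA]
Op 4: route key 11: smallest pos >= 11 is 41 -> NB
Op 5: route key 98: none >= 98, wrap to smallest pos 0 -> NC
Op 6: add ND@60 -> ring=[0:NC,41:NB,60:ND,70:NA]
Op 7: remove ND -> ring=[0:NC,41:NB,70:NA]
Op 8: route key 5: smallest pos >= 5 is 41 -> NB
Op 9: route key 64: smallest pos >= 64 is 70 -> NA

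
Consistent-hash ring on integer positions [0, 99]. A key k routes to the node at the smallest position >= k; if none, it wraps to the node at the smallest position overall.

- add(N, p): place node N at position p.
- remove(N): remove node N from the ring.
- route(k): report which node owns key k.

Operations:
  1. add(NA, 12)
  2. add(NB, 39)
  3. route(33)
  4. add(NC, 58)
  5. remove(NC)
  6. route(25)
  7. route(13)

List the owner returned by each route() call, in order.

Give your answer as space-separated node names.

Op 1: add NA@12 -> ring=[12:NA]
Op 2: add NB@39 -> ring=[12:NA,39:NB]
Op 3: route key 33: smallest pos >= 33 is 39 -> NB
Op 4: add NC@58 -> ring=[12:NA,39:NB,58:NC]
Op 5: remove NC -> ring=[12:NA,39:NB]
Op 6: route key 25: smallest pos >= 25 is 39 -> NB
Op 7: route key 13: smallest pos >= 13 is 39 -> NB

Answer: NB NB NB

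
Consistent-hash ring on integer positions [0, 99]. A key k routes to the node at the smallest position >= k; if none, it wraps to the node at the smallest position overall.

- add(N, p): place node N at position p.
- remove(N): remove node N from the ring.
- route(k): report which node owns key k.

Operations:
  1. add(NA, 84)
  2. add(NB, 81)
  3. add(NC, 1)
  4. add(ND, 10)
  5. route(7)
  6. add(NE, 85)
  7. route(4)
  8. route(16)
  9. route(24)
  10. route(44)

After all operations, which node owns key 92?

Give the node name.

Op 1: add NA@84 -> ring=[84:NA]
Op 2: add NB@81 -> ring=[81:NB,84:NA]
Op 3: add NC@1 -> ring=[1:NC,81:NB,84:NA]
Op 4: add ND@10 -> ring=[1:NC,10:ND,81:NB,84:NA]
Op 5: route key 7: smallest pos >= 7 is 10 -> ND
Op 6: add NE@85 -> ring=[1:NC,10:ND,81:NB,84:NA,85:NE]
Op 7: route key 4: smallest pos >= 4 is 10 -> ND
Op 8: route key 16: smallest pos >= 16 is 81 -> NB
Op 9: route key 24: smallest pos >= 24 is 81 -> NB
Op 10: route key 44: smallest pos >= 44 is 81 -> NB
Final route key 92: none >= 92, wrap to smallest pos 1 -> NC

Answer: NC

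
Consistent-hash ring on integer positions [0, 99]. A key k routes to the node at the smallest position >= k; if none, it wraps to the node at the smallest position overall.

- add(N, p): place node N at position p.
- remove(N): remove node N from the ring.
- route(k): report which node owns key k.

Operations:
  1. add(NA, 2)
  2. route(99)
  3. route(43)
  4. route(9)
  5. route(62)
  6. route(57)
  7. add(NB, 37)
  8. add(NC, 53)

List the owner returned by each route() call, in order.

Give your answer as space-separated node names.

Answer: NA NA NA NA NA

Derivation:
Op 1: add NA@2 -> ring=[2:NA]
Op 2: route key 99: none >= 99, wrap to smallest pos 2 -> NA
Op 3: route key 43: none >= 43, wrap to smallest pos 2 -> NA
Op 4: route key 9: none >= 9, wrap to smallest pos 2 -> NA
Op 5: route key 62: none >= 62, wrap to smallest pos 2 -> NA
Op 6: route key 57: none >= 57, wrap to smallest pos 2 -> NA
Op 7: add NB@37 -> ring=[2:NA,37:NB]
Op 8: add NC@53 -> ring=[2:NA,37:NB,53:NC]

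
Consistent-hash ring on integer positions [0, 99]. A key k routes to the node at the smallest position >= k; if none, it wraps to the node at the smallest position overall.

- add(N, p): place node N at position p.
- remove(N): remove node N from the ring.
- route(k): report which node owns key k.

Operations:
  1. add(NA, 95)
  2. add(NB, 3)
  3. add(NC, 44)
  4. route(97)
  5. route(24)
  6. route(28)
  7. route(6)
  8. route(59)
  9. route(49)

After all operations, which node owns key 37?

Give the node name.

Answer: NC

Derivation:
Op 1: add NA@95 -> ring=[95:NA]
Op 2: add NB@3 -> ring=[3:NB,95:NA]
Op 3: add NC@44 -> ring=[3:NB,44:NC,95:NA]
Op 4: route key 97: none >= 97, wrap to smallest pos 3 -> NB
Op 5: route key 24: smallest pos >= 24 is 44 -> NC
Op 6: route key 28: smallest pos >= 28 is 44 -> NC
Op 7: route key 6: smallest pos >= 6 is 44 -> NC
Op 8: route key 59: smallest pos >= 59 is 95 -> NA
Op 9: route key 49: smallest pos >= 49 is 95 -> NA
Final route key 37: smallest pos >= 37 is 44 -> NC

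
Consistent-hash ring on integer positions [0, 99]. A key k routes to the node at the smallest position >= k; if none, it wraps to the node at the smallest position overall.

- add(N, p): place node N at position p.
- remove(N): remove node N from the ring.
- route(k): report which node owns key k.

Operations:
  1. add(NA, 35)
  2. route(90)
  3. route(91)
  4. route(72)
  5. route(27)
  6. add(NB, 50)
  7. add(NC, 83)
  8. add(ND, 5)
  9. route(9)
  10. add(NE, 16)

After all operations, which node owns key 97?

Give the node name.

Answer: ND

Derivation:
Op 1: add NA@35 -> ring=[35:NA]
Op 2: route key 90: none >= 90, wrap to smallest pos 35 -> NA
Op 3: route key 91: none >= 91, wrap to smallest pos 35 -> NA
Op 4: route key 72: none >= 72, wrap to smallest pos 35 -> NA
Op 5: route key 27: smallest pos >= 27 is 35 -> NA
Op 6: add NB@50 -> ring=[35:NA,50:NB]
Op 7: add NC@83 -> ring=[35:NA,50:NB,83:NC]
Op 8: add ND@5 -> ring=[5:ND,35:NA,50:NB,83:NC]
Op 9: route key 9: smallest pos >= 9 is 35 -> NA
Op 10: add NE@16 -> ring=[5:ND,16:NE,35:NA,50:NB,83:NC]
Final route key 97: none >= 97, wrap to smallest pos 5 -> ND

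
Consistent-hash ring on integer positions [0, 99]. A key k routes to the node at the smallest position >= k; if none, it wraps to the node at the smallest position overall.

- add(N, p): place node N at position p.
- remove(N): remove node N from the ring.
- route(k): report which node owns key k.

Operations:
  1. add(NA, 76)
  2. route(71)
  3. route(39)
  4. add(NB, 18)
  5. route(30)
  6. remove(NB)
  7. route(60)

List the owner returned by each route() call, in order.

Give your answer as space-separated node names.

Op 1: add NA@76 -> ring=[76:NA]
Op 2: route key 71: smallest pos >= 71 is 76 -> NA
Op 3: route key 39: smallest pos >= 39 is 76 -> NA
Op 4: add NB@18 -> ring=[18:NB,76:NA]
Op 5: route key 30: smallest pos >= 30 is 76 -> NA
Op 6: remove NB -> ring=[76:NA]
Op 7: route key 60: smallest pos >= 60 is 76 -> NA

Answer: NA NA NA NA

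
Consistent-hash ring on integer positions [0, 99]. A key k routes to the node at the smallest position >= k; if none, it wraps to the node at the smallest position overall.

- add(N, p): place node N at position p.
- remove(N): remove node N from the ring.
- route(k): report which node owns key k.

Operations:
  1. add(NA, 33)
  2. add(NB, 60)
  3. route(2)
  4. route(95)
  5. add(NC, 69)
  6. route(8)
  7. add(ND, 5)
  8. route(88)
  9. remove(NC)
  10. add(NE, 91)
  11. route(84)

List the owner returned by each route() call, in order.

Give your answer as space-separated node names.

Op 1: add NA@33 -> ring=[33:NA]
Op 2: add NB@60 -> ring=[33:NA,60:NB]
Op 3: route key 2: smallest pos >= 2 is 33 -> NA
Op 4: route key 95: none >= 95, wrap to smallest pos 33 -> NA
Op 5: add NC@69 -> ring=[33:NA,60:NB,69:NC]
Op 6: route key 8: smallest pos >= 8 is 33 -> NA
Op 7: add ND@5 -> ring=[5:ND,33:NA,60:NB,69:NC]
Op 8: route key 88: none >= 88, wrap to smallest pos 5 -> ND
Op 9: remove NC -> ring=[5:ND,33:NA,60:NB]
Op 10: add NE@91 -> ring=[5:ND,33:NA,60:NB,91:NE]
Op 11: route key 84: smallest pos >= 84 is 91 -> NE

Answer: NA NA NA ND NE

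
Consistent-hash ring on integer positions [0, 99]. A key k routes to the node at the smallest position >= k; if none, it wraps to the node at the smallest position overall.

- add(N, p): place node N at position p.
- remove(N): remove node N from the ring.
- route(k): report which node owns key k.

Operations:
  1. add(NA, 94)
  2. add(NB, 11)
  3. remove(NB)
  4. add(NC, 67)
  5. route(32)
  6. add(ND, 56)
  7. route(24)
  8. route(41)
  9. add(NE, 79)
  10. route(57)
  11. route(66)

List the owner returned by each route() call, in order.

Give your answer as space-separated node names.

Op 1: add NA@94 -> ring=[94:NA]
Op 2: add NB@11 -> ring=[11:NB,94:NA]
Op 3: remove NB -> ring=[94:NA]
Op 4: add NC@67 -> ring=[67:NC,94:NA]
Op 5: route key 32: smallest pos >= 32 is 67 -> NC
Op 6: add ND@56 -> ring=[56:ND,67:NC,94:NA]
Op 7: route key 24: smallest pos >= 24 is 56 -> ND
Op 8: route key 41: smallest pos >= 41 is 56 -> ND
Op 9: add NE@79 -> ring=[56:ND,67:NC,79:NE,94:NA]
Op 10: route key 57: smallest pos >= 57 is 67 -> NC
Op 11: route key 66: smallest pos >= 66 is 67 -> NC

Answer: NC ND ND NC NC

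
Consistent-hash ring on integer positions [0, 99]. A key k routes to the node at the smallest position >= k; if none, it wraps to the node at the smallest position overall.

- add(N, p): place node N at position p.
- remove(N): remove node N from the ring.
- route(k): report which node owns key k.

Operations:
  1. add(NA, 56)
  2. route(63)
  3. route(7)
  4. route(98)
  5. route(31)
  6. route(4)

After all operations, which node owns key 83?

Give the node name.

Answer: NA

Derivation:
Op 1: add NA@56 -> ring=[56:NA]
Op 2: route key 63: none >= 63, wrap to smallest pos 56 -> NA
Op 3: route key 7: smallest pos >= 7 is 56 -> NA
Op 4: route key 98: none >= 98, wrap to smallest pos 56 -> NA
Op 5: route key 31: smallest pos >= 31 is 56 -> NA
Op 6: route key 4: smallest pos >= 4 is 56 -> NA
Final route key 83: none >= 83, wrap to smallest pos 56 -> NA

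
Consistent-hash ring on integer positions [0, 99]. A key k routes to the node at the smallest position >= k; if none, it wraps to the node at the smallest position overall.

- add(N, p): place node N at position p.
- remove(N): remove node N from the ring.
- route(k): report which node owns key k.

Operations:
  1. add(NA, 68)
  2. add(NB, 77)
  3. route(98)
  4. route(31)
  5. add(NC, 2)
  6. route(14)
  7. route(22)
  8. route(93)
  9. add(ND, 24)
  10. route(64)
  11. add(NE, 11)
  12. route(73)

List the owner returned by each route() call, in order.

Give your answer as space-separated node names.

Op 1: add NA@68 -> ring=[68:NA]
Op 2: add NB@77 -> ring=[68:NA,77:NB]
Op 3: route key 98: none >= 98, wrap to smallest pos 68 -> NA
Op 4: route key 31: smallest pos >= 31 is 68 -> NA
Op 5: add NC@2 -> ring=[2:NC,68:NA,77:NB]
Op 6: route key 14: smallest pos >= 14 is 68 -> NA
Op 7: route key 22: smallest pos >= 22 is 68 -> NA
Op 8: route key 93: none >= 93, wrap to smallest pos 2 -> NC
Op 9: add ND@24 -> ring=[2:NC,24:ND,68:NA,77:NB]
Op 10: route key 64: smallest pos >= 64 is 68 -> NA
Op 11: add NE@11 -> ring=[2:NC,11:NE,24:ND,68:NA,77:NB]
Op 12: route key 73: smallest pos >= 73 is 77 -> NB

Answer: NA NA NA NA NC NA NB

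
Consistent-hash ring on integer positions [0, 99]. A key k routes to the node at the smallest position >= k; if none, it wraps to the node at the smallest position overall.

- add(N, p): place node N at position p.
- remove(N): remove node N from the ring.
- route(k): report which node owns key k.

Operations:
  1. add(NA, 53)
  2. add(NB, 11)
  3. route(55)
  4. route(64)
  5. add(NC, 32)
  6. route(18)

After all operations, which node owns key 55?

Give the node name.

Answer: NB

Derivation:
Op 1: add NA@53 -> ring=[53:NA]
Op 2: add NB@11 -> ring=[11:NB,53:NA]
Op 3: route key 55: none >= 55, wrap to smallest pos 11 -> NB
Op 4: route key 64: none >= 64, wrap to smallest pos 11 -> NB
Op 5: add NC@32 -> ring=[11:NB,32:NC,53:NA]
Op 6: route key 18: smallest pos >= 18 is 32 -> NC
Final route key 55: none >= 55, wrap to smallest pos 11 -> NB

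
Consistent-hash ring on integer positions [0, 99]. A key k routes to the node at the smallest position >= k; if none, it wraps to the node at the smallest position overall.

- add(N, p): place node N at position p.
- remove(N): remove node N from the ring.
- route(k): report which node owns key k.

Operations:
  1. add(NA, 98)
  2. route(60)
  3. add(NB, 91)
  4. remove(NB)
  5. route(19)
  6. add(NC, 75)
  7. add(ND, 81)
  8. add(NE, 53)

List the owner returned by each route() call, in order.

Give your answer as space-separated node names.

Answer: NA NA

Derivation:
Op 1: add NA@98 -> ring=[98:NA]
Op 2: route key 60: smallest pos >= 60 is 98 -> NA
Op 3: add NB@91 -> ring=[91:NB,98:NA]
Op 4: remove NB -> ring=[98:NA]
Op 5: route key 19: smallest pos >= 19 is 98 -> NA
Op 6: add NC@75 -> ring=[75:NC,98:NA]
Op 7: add ND@81 -> ring=[75:NC,81:ND,98:NA]
Op 8: add NE@53 -> ring=[53:NE,75:NC,81:ND,98:NA]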